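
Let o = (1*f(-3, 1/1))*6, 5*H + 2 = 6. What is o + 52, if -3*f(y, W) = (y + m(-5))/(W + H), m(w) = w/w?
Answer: 488/9 ≈ 54.222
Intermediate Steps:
m(w) = 1
H = ⅘ (H = -⅖ + (⅕)*6 = -⅖ + 6/5 = ⅘ ≈ 0.80000)
f(y, W) = -(1 + y)/(3*(⅘ + W)) (f(y, W) = -(y + 1)/(3*(W + ⅘)) = -(1 + y)/(3*(⅘ + W)))
o = 20/9 (o = (1*(5*(-1 - 1*(-3))/(3*(4 + 5*(1/1)))))*6 = (1*(5*(-1 + 3)/(3*(4 + 5*(1*1)))))*6 = (1*((5/3)*2/(4 + 5*1)))*6 = (1*((5/3)*2/(4 + 5)))*6 = (1*((5/3)*2/9))*6 = (1*((5/3)*(⅑)*2))*6 = (1*(10/27))*6 = (10/27)*6 = 20/9 ≈ 2.2222)
o + 52 = 20/9 + 52 = 488/9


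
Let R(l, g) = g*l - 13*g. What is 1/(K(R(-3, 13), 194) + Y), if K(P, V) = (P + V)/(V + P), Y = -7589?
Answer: -1/7588 ≈ -0.00013179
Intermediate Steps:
R(l, g) = -13*g + g*l
K(P, V) = 1 (K(P, V) = (P + V)/(P + V) = 1)
1/(K(R(-3, 13), 194) + Y) = 1/(1 - 7589) = 1/(-7588) = -1/7588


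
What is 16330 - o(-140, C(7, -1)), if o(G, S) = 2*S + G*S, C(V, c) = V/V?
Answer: 16468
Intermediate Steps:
C(V, c) = 1
16330 - o(-140, C(7, -1)) = 16330 - (2 - 140) = 16330 - (-138) = 16330 - 1*(-138) = 16330 + 138 = 16468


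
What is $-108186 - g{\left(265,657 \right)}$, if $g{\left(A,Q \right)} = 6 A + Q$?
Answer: $-110433$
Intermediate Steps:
$g{\left(A,Q \right)} = Q + 6 A$
$-108186 - g{\left(265,657 \right)} = -108186 - \left(657 + 6 \cdot 265\right) = -108186 - \left(657 + 1590\right) = -108186 - 2247 = -110433$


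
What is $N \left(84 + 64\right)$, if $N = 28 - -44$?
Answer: $10656$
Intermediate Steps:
$N = 72$ ($N = 28 + 44 = 72$)
$N \left(84 + 64\right) = 72 \left(84 + 64\right) = 72 \cdot 148 = 10656$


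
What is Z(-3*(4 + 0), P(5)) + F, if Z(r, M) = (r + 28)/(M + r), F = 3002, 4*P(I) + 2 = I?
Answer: 135026/45 ≈ 3000.6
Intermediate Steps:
P(I) = -½ + I/4
Z(r, M) = (28 + r)/(M + r)
Z(-3*(4 + 0), P(5)) + F = (28 - 3*(4 + 0))/((-½ + (¼)*5) - 3*(4 + 0)) + 3002 = (28 - 3*4)/((-½ + 5/4) - 3*4) + 3002 = (28 - 12)/(¾ - 12) + 3002 = 16/(-45/4) + 3002 = -4/45*16 + 3002 = -64/45 + 3002 = 135026/45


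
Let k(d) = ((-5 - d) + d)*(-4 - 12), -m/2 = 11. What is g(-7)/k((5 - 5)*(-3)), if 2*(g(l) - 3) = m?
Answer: -⅒ ≈ -0.10000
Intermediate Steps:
m = -22 (m = -2*11 = -22)
g(l) = -8 (g(l) = 3 + (½)*(-22) = 3 - 11 = -8)
k(d) = 80 (k(d) = -5*(-16) = 80)
g(-7)/k((5 - 5)*(-3)) = -8/80 = -8*1/80 = -⅒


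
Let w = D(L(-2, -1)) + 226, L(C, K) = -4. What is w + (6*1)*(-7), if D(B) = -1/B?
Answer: 737/4 ≈ 184.25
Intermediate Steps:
w = 905/4 (w = -1/(-4) + 226 = -1*(-¼) + 226 = ¼ + 226 = 905/4 ≈ 226.25)
w + (6*1)*(-7) = 905/4 + (6*1)*(-7) = 905/4 + 6*(-7) = 905/4 - 42 = 737/4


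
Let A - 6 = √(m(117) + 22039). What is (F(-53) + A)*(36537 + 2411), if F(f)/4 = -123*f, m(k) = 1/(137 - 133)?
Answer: 1015841736 + 19474*√88157 ≈ 1.0216e+9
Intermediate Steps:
m(k) = ¼ (m(k) = 1/4 = ¼)
F(f) = -492*f (F(f) = 4*(-123*f) = -492*f)
A = 6 + √88157/2 (A = 6 + √(¼ + 22039) = 6 + √(88157/4) = 6 + √88157/2 ≈ 154.46)
(F(-53) + A)*(36537 + 2411) = (-492*(-53) + (6 + √88157/2))*(36537 + 2411) = (26076 + (6 + √88157/2))*38948 = (26082 + √88157/2)*38948 = 1015841736 + 19474*√88157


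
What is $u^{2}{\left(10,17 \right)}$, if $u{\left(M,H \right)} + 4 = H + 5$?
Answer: $324$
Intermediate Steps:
$u{\left(M,H \right)} = 1 + H$ ($u{\left(M,H \right)} = -4 + \left(H + 5\right) = -4 + \left(5 + H\right) = 1 + H$)
$u^{2}{\left(10,17 \right)} = \left(1 + 17\right)^{2} = 18^{2} = 324$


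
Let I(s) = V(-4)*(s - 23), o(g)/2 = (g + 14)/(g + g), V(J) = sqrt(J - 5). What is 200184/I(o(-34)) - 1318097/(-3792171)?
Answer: 1318097/3792171 + 1134376*I/381 ≈ 0.34758 + 2977.4*I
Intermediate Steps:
V(J) = sqrt(-5 + J)
o(g) = (14 + g)/g (o(g) = 2*((g + 14)/(g + g)) = 2*((14 + g)/((2*g))) = 2*((14 + g)*(1/(2*g))) = 2*((14 + g)/(2*g)) = (14 + g)/g)
I(s) = 3*I*(-23 + s) (I(s) = sqrt(-5 - 4)*(s - 23) = sqrt(-9)*(-23 + s) = (3*I)*(-23 + s) = 3*I*(-23 + s))
200184/I(o(-34)) - 1318097/(-3792171) = 200184/((3*I*(-23 + (14 - 34)/(-34)))) - 1318097/(-3792171) = 200184/((3*I*(-23 - 1/34*(-20)))) - 1318097*(-1/3792171) = 200184/((3*I*(-23 + 10/17))) + 1318097/3792171 = 200184/((3*I*(-381/17))) + 1318097/3792171 = 200184/((-1143*I/17)) + 1318097/3792171 = 200184*(17*I/1143) + 1318097/3792171 = 1134376*I/381 + 1318097/3792171 = 1318097/3792171 + 1134376*I/381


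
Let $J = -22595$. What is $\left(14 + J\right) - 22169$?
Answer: $-44750$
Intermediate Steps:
$\left(14 + J\right) - 22169 = \left(14 - 22595\right) - 22169 = -22581 - 22169 = -44750$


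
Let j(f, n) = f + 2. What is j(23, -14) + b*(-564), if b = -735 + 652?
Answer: 46837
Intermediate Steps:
j(f, n) = 2 + f
b = -83
j(23, -14) + b*(-564) = (2 + 23) - 83*(-564) = 25 + 46812 = 46837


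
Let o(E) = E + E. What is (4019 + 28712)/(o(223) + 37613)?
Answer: 32731/38059 ≈ 0.86001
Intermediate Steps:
o(E) = 2*E
(4019 + 28712)/(o(223) + 37613) = (4019 + 28712)/(2*223 + 37613) = 32731/(446 + 37613) = 32731/38059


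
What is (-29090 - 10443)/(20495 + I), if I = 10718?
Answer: -3041/2401 ≈ -1.2666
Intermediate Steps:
(-29090 - 10443)/(20495 + I) = (-29090 - 10443)/(20495 + 10718) = -39533/31213 = -39533*1/31213 = -3041/2401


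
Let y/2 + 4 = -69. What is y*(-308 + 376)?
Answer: -9928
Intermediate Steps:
y = -146 (y = -8 + 2*(-69) = -8 - 138 = -146)
y*(-308 + 376) = -146*(-308 + 376) = -146*68 = -9928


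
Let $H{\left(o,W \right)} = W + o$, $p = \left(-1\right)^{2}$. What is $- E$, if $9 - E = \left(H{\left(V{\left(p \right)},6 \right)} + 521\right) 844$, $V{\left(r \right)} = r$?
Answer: $445623$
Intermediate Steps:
$p = 1$
$E = -445623$ ($E = 9 - \left(\left(6 + 1\right) + 521\right) 844 = 9 - \left(7 + 521\right) 844 = 9 - 528 \cdot 844 = 9 - 445632 = -445623$)
$- E = \left(-1\right) \left(-445623\right) = 445623$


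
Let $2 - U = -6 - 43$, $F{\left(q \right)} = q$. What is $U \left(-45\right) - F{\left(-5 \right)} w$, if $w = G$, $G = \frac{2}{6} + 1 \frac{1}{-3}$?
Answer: $0$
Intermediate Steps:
$G = 0$ ($G = 2 \cdot \frac{1}{6} + 1 \left(- \frac{1}{3}\right) = \frac{1}{3} - \frac{1}{3} = 0$)
$w = 0$
$U = 51$ ($U = 2 - \left(-6 - 43\right) = 2 - -49 = 2 + 49 = 51$)
$U \left(-45\right) - F{\left(-5 \right)} w = 51 \left(-45\right) \left(-1\right) \left(-5\right) 0 = - 2295 \cdot 5 \cdot 0 = \left(-2295\right) 0 = 0$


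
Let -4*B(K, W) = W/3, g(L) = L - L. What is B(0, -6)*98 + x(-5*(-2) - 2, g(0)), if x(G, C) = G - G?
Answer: 49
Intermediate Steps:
g(L) = 0
B(K, W) = -W/12 (B(K, W) = -W/(4*3) = -W/12)
x(G, C) = 0
B(0, -6)*98 + x(-5*(-2) - 2, g(0)) = -1/12*(-6)*98 + 0 = (½)*98 + 0 = 49 + 0 = 49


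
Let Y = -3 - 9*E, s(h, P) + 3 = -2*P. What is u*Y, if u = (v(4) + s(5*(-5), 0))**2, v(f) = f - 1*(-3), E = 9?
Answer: -1344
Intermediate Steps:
s(h, P) = -3 - 2*P
v(f) = 3 + f (v(f) = f + 3 = 3 + f)
Y = -84 (Y = -3 - 9*9 = -3 - 81 = -84)
u = 16 (u = ((3 + 4) + (-3 - 2*0))**2 = (7 + (-3 + 0))**2 = (7 - 3)**2 = 4**2 = 16)
u*Y = 16*(-84) = -1344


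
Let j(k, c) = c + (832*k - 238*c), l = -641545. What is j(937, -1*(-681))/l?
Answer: -618187/641545 ≈ -0.96359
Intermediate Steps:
j(k, c) = -237*c + 832*k (j(k, c) = c + (-238*c + 832*k) = -237*c + 832*k)
j(937, -1*(-681))/l = (-(-237)*(-681) + 832*937)/(-641545) = (-237*681 + 779584)*(-1/641545) = (-161397 + 779584)*(-1/641545) = 618187*(-1/641545) = -618187/641545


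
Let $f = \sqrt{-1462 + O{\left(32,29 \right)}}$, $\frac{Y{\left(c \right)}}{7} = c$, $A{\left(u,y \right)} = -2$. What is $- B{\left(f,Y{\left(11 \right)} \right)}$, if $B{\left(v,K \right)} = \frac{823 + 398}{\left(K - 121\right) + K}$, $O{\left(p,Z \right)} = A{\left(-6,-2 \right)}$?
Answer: $-37$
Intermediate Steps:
$O{\left(p,Z \right)} = -2$
$Y{\left(c \right)} = 7 c$
$f = 2 i \sqrt{366}$ ($f = \sqrt{-1462 - 2} = \sqrt{-1464} = 2 i \sqrt{366} \approx 38.262 i$)
$B{\left(v,K \right)} = \frac{1221}{-121 + 2 K}$ ($B{\left(v,K \right)} = \frac{1221}{\left(-121 + K\right) + K} = \frac{1221}{-121 + 2 K}$)
$- B{\left(f,Y{\left(11 \right)} \right)} = - \frac{1221}{-121 + 2 \cdot 7 \cdot 11} = - \frac{1221}{-121 + 2 \cdot 77} = - \frac{1221}{-121 + 154} = - \frac{1221}{33} = \left(-1\right) 37 = -37$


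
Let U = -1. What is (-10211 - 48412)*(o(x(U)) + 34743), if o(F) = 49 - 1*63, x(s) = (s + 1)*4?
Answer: -2035918167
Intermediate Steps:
x(s) = 4 + 4*s (x(s) = (1 + s)*4 = 4 + 4*s)
o(F) = -14 (o(F) = 49 - 63 = -14)
(-10211 - 48412)*(o(x(U)) + 34743) = (-10211 - 48412)*(-14 + 34743) = -58623*34729 = -2035918167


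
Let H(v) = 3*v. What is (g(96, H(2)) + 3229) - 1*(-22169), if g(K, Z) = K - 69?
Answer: 25425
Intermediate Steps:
g(K, Z) = -69 + K
(g(96, H(2)) + 3229) - 1*(-22169) = ((-69 + 96) + 3229) - 1*(-22169) = (27 + 3229) + 22169 = 3256 + 22169 = 25425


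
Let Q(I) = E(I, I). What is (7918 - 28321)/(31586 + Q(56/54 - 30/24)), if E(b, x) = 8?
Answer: -20403/31594 ≈ -0.64579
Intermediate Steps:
Q(I) = 8
(7918 - 28321)/(31586 + Q(56/54 - 30/24)) = (7918 - 28321)/(31586 + 8) = -20403/31594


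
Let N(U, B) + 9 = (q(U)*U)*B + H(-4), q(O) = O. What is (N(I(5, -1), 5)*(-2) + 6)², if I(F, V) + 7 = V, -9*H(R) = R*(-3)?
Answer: 3385600/9 ≈ 3.7618e+5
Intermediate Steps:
H(R) = R/3 (H(R) = -R*(-3)/9 = -(-1)*R/3 = R/3)
I(F, V) = -7 + V
N(U, B) = -31/3 + B*U² (N(U, B) = -9 + ((U*U)*B + (⅓)*(-4)) = -9 + (U²*B - 4/3) = -9 + (B*U² - 4/3) = -9 + (-4/3 + B*U²) = -31/3 + B*U²)
(N(I(5, -1), 5)*(-2) + 6)² = ((-31/3 + 5*(-7 - 1)²)*(-2) + 6)² = ((-31/3 + 5*(-8)²)*(-2) + 6)² = ((-31/3 + 5*64)*(-2) + 6)² = ((-31/3 + 320)*(-2) + 6)² = ((929/3)*(-2) + 6)² = (-1858/3 + 6)² = (-1840/3)² = 3385600/9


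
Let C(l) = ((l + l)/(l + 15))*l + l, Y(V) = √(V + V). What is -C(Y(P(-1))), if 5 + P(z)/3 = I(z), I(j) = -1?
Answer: 120/29 - 222*I/29 ≈ 4.1379 - 7.6552*I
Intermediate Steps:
P(z) = -18 (P(z) = -15 + 3*(-1) = -15 - 3 = -18)
Y(V) = √2*√V (Y(V) = √(2*V) = √2*√V)
C(l) = l + 2*l²/(15 + l) (C(l) = ((2*l)/(15 + l))*l + l = (2*l/(15 + l))*l + l = 2*l²/(15 + l) + l = l + 2*l²/(15 + l))
-C(Y(P(-1))) = -3*√2*√(-18)*(5 + √2*√(-18))/(15 + √2*√(-18)) = -3*√2*(3*I*√2)*(5 + √2*(3*I*√2))/(15 + √2*(3*I*√2)) = -3*6*I*(5 + 6*I)/(15 + 6*I) = -3*6*I*(15 - 6*I)/261*(5 + 6*I) = -2*I*(5 + 6*I)*(15 - 6*I)/29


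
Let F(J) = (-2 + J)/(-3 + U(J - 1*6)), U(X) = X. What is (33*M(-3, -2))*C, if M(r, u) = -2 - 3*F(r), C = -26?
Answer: 5577/2 ≈ 2788.5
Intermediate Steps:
F(J) = (-2 + J)/(-9 + J) (F(J) = (-2 + J)/(-3 + (J - 1*6)) = (-2 + J)/(-3 + (J - 6)) = (-2 + J)/(-3 + (-6 + J)) = (-2 + J)/(-9 + J))
M(r, u) = -2 - 3*(-2 + r)/(-9 + r)
(33*M(-3, -2))*C = (33*((24 - 5*(-3))/(-9 - 3)))*(-26) = (33*((24 + 15)/(-12)))*(-26) = (33*(-1/12*39))*(-26) = (33*(-13/4))*(-26) = -429/4*(-26) = 5577/2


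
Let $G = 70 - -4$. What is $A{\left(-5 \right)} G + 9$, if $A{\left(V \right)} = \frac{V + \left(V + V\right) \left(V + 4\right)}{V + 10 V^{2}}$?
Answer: $\frac{515}{49} \approx 10.51$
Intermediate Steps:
$G = 74$ ($G = 70 + 4 = 74$)
$A{\left(V \right)} = \frac{V + 2 V \left(4 + V\right)}{V + 10 V^{2}}$
$A{\left(-5 \right)} G + 9 = \frac{9 + 2 \left(-5\right)}{1 + 10 \left(-5\right)} 74 + 9 = \frac{9 - 10}{1 - 50} \cdot 74 + 9 = \frac{1}{-49} \left(-1\right) 74 + 9 = \left(- \frac{1}{49}\right) \left(-1\right) 74 + 9 = \frac{1}{49} \cdot 74 + 9 = \frac{74}{49} + 9 = \frac{515}{49}$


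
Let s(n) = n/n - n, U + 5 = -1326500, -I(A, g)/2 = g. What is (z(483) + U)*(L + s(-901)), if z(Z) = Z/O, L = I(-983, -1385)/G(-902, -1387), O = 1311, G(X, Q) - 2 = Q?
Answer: -22683229200/19 ≈ -1.1939e+9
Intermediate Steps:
G(X, Q) = 2 + Q
I(A, g) = -2*g
U = -1326505 (U = -5 - 1326500 = -1326505)
s(n) = 1 - n
L = -2 (L = (-2*(-1385))/(2 - 1387) = 2770/(-1385) = 2770*(-1/1385) = -2)
z(Z) = Z/1311
(z(483) + U)*(L + s(-901)) = ((1/1311)*483 - 1326505)*(-2 + (1 - 1*(-901))) = (7/19 - 1326505)*(-2 + (1 + 901)) = -25203588*(-2 + 902)/19 = -25203588/19*900 = -22683229200/19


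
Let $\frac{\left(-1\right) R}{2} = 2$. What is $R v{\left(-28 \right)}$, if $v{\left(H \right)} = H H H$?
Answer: $87808$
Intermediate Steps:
$R = -4$ ($R = \left(-2\right) 2 = -4$)
$v{\left(H \right)} = H^{3}$ ($v{\left(H \right)} = H^{2} H = H^{3}$)
$R v{\left(-28 \right)} = - 4 \left(-28\right)^{3} = \left(-4\right) \left(-21952\right) = 87808$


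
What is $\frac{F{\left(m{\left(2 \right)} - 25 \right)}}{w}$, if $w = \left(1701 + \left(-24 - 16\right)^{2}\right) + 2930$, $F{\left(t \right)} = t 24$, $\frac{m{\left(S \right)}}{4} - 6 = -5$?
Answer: $- \frac{168}{2077} \approx -0.080886$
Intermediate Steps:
$m{\left(S \right)} = 4$ ($m{\left(S \right)} = 24 + 4 \left(-5\right) = 24 - 20 = 4$)
$F{\left(t \right)} = 24 t$
$w = 6231$ ($w = \left(1701 + \left(-40\right)^{2}\right) + 2930 = \left(1701 + 1600\right) + 2930 = 3301 + 2930 = 6231$)
$\frac{F{\left(m{\left(2 \right)} - 25 \right)}}{w} = \frac{24 \left(4 - 25\right)}{6231} = 24 \left(4 - 25\right) \frac{1}{6231} = 24 \left(-21\right) \frac{1}{6231} = \left(-504\right) \frac{1}{6231} = - \frac{168}{2077}$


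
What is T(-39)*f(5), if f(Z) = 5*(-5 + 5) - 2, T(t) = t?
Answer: 78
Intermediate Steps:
f(Z) = -2 (f(Z) = 5*0 - 2 = 0 - 2 = -2)
T(-39)*f(5) = -39*(-2) = 78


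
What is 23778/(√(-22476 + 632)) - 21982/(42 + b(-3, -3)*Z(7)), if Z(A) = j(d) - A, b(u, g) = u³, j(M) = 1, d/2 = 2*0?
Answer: -10991/102 - 11889*I*√5461/5461 ≈ -107.75 - 160.88*I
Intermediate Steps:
d = 0 (d = 2*(2*0) = 2*0 = 0)
Z(A) = 1 - A
23778/(√(-22476 + 632)) - 21982/(42 + b(-3, -3)*Z(7)) = 23778/(√(-22476 + 632)) - 21982/(42 + (-3)³*(1 - 1*7)) = 23778/(√(-21844)) - 21982/(42 - 27*(1 - 7)) = 23778/((2*I*√5461)) - 21982/(42 - 27*(-6)) = 23778*(-I*√5461/10922) - 21982/(42 + 162) = -11889*I*√5461/5461 - 21982/204 = -11889*I*√5461/5461 - 21982*1/204 = -11889*I*√5461/5461 - 10991/102 = -10991/102 - 11889*I*√5461/5461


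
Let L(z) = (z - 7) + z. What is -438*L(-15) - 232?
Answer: 15974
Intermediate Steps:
L(z) = -7 + 2*z (L(z) = (-7 + z) + z = -7 + 2*z)
-438*L(-15) - 232 = -438*(-7 + 2*(-15)) - 232 = -438*(-7 - 30) - 232 = -438*(-37) - 232 = 16206 - 232 = 15974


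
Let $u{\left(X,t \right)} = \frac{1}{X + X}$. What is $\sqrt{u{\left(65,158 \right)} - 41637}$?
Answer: $\frac{i \sqrt{703665170}}{130} \approx 204.05 i$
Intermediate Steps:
$u{\left(X,t \right)} = \frac{1}{2 X}$
$\sqrt{u{\left(65,158 \right)} - 41637} = \sqrt{\frac{1}{2 \cdot 65} - 41637} = \sqrt{\frac{1}{2} \cdot \frac{1}{65} - 41637} = \sqrt{\frac{1}{130} - 41637} = \sqrt{- \frac{5412809}{130}} = \frac{i \sqrt{703665170}}{130}$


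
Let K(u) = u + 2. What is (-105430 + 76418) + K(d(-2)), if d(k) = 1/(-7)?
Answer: -203071/7 ≈ -29010.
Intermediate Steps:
d(k) = -⅐
K(u) = 2 + u
(-105430 + 76418) + K(d(-2)) = (-105430 + 76418) + (2 - ⅐) = -29012 + 13/7 = -203071/7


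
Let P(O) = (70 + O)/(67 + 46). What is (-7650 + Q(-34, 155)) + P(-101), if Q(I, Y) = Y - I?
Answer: -843124/113 ≈ -7461.3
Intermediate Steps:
P(O) = 70/113 + O/113 (P(O) = (70 + O)/113 = (70 + O)*(1/113) = 70/113 + O/113)
(-7650 + Q(-34, 155)) + P(-101) = (-7650 + (155 - 1*(-34))) + (70/113 + (1/113)*(-101)) = (-7650 + (155 + 34)) + (70/113 - 101/113) = (-7650 + 189) - 31/113 = -7461 - 31/113 = -843124/113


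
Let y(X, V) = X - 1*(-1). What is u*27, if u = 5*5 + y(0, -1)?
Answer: 702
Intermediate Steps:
y(X, V) = 1 + X (y(X, V) = X + 1 = 1 + X)
u = 26 (u = 5*5 + (1 + 0) = 25 + 1 = 26)
u*27 = 26*27 = 702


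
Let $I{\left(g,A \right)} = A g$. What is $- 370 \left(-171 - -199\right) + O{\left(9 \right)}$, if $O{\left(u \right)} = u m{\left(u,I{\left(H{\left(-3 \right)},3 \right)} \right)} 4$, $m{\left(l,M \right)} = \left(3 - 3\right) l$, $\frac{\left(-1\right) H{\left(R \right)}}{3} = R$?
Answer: $-10360$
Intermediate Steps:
$H{\left(R \right)} = - 3 R$
$m{\left(l,M \right)} = 0$ ($m{\left(l,M \right)} = 0 l = 0$)
$O{\left(u \right)} = 0$ ($O{\left(u \right)} = u 0 \cdot 4 = 0 \cdot 4 = 0$)
$- 370 \left(-171 - -199\right) + O{\left(9 \right)} = - 370 \left(-171 - -199\right) + 0 = - 370 \left(-171 + 199\right) + 0 = \left(-370\right) 28 + 0 = -10360 + 0 = -10360$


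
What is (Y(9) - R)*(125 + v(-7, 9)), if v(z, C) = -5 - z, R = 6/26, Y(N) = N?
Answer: 14478/13 ≈ 1113.7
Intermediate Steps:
R = 3/13 (R = 6*(1/26) = 3/13 ≈ 0.23077)
(Y(9) - R)*(125 + v(-7, 9)) = (9 - 1*3/13)*(125 + (-5 - 1*(-7))) = (9 - 3/13)*(125 + (-5 + 7)) = 114*(125 + 2)/13 = (114/13)*127 = 14478/13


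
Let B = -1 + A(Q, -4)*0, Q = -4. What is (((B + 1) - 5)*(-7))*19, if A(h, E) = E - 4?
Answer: 665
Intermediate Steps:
A(h, E) = -4 + E
B = -1 (B = -1 + (-4 - 4)*0 = -1 - 8*0 = -1 + 0 = -1)
(((B + 1) - 5)*(-7))*19 = (((-1 + 1) - 5)*(-7))*19 = ((0 - 5)*(-7))*19 = -5*(-7)*19 = 35*19 = 665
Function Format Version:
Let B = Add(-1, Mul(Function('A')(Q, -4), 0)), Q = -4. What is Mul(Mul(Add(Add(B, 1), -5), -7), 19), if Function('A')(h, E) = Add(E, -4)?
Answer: 665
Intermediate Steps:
Function('A')(h, E) = Add(-4, E)
B = -1 (B = Add(-1, Mul(Add(-4, -4), 0)) = Add(-1, Mul(-8, 0)) = Add(-1, 0) = -1)
Mul(Mul(Add(Add(B, 1), -5), -7), 19) = Mul(Mul(Add(Add(-1, 1), -5), -7), 19) = Mul(Mul(Add(0, -5), -7), 19) = Mul(Mul(-5, -7), 19) = Mul(35, 19) = 665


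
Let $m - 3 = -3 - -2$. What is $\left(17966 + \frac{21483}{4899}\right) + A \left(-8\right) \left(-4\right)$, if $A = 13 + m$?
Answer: $\frac{30129479}{1633} \approx 18450.0$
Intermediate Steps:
$m = 2$ ($m = 3 - 1 = 2$)
$A = 15$ ($A = 13 + 2 = 15$)
$\left(17966 + \frac{21483}{4899}\right) + A \left(-8\right) \left(-4\right) = \left(17966 + \frac{21483}{4899}\right) + 15 \left(-8\right) \left(-4\right) = \left(17966 + 21483 \cdot \frac{1}{4899}\right) - -480 = \left(17966 + \frac{7161}{1633}\right) + 480 = \frac{29345639}{1633} + 480 = \frac{30129479}{1633}$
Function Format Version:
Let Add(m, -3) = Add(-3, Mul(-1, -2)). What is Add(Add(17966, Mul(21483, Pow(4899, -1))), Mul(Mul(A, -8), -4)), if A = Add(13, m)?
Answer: Rational(30129479, 1633) ≈ 18450.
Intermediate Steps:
m = 2 (m = Add(3, Add(-3, Mul(-1, -2))) = Add(3, Add(-3, 2)) = Add(3, -1) = 2)
A = 15 (A = Add(13, 2) = 15)
Add(Add(17966, Mul(21483, Pow(4899, -1))), Mul(Mul(A, -8), -4)) = Add(Add(17966, Mul(21483, Pow(4899, -1))), Mul(Mul(15, -8), -4)) = Add(Add(17966, Mul(21483, Rational(1, 4899))), Mul(-120, -4)) = Add(Add(17966, Rational(7161, 1633)), 480) = Add(Rational(29345639, 1633), 480) = Rational(30129479, 1633)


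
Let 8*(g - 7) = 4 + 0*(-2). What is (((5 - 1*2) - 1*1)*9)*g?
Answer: 135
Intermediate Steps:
g = 15/2 (g = 7 + (4 + 0*(-2))/8 = 7 + (4 + 0)/8 = 7 + (⅛)*4 = 7 + ½ = 15/2 ≈ 7.5000)
(((5 - 1*2) - 1*1)*9)*g = (((5 - 1*2) - 1*1)*9)*(15/2) = (((5 - 2) - 1)*9)*(15/2) = ((3 - 1)*9)*(15/2) = (2*9)*(15/2) = 18*(15/2) = 135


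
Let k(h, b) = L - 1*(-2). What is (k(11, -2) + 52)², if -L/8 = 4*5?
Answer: 11236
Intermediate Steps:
L = -160 (L = -32*5 = -8*20 = -160)
k(h, b) = -158 (k(h, b) = -160 - 1*(-2) = -160 + 2 = -158)
(k(11, -2) + 52)² = (-158 + 52)² = (-106)² = 11236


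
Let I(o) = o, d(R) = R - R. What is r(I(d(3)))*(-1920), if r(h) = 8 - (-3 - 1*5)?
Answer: -30720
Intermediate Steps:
d(R) = 0
r(h) = 16 (r(h) = 8 - (-3 - 5) = 8 - 1*(-8) = 8 + 8 = 16)
r(I(d(3)))*(-1920) = 16*(-1920) = -30720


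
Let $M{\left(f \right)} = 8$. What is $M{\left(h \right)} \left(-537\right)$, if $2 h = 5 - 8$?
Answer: $-4296$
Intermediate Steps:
$h = - \frac{3}{2}$ ($h = \frac{5 - 8}{2} = \frac{1}{2} \left(-3\right) = - \frac{3}{2} \approx -1.5$)
$M{\left(h \right)} \left(-537\right) = 8 \left(-537\right) = -4296$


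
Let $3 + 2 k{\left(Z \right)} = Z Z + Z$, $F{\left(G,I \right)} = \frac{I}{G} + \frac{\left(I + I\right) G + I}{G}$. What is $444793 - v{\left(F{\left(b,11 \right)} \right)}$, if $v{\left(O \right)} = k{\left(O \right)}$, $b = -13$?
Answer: $\frac{150267413}{338} \approx 4.4458 \cdot 10^{5}$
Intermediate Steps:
$F{\left(G,I \right)} = \frac{I}{G} + \frac{I + 2 G I}{G}$ ($F{\left(G,I \right)} = \frac{I}{G} + \frac{2 I G + I}{G} = \frac{I}{G} + \frac{2 G I + I}{G} = \frac{I}{G} + \frac{I + 2 G I}{G}$)
$k{\left(Z \right)} = - \frac{3}{2} + \frac{Z}{2} + \frac{Z^{2}}{2}$ ($k{\left(Z \right)} = - \frac{3}{2} + \frac{Z Z + Z}{2} = - \frac{3}{2} + \frac{Z^{2} + Z}{2} = - \frac{3}{2} + \frac{Z + Z^{2}}{2} = - \frac{3}{2} + \left(\frac{Z}{2} + \frac{Z^{2}}{2}\right) = - \frac{3}{2} + \frac{Z}{2} + \frac{Z^{2}}{2}$)
$v{\left(O \right)} = - \frac{3}{2} + \frac{O}{2} + \frac{O^{2}}{2}$
$444793 - v{\left(F{\left(b,11 \right)} \right)} = 444793 - \left(- \frac{3}{2} + \frac{2 \cdot 11 \frac{1}{-13} \left(1 - 13\right)}{2} + \frac{\left(2 \cdot 11 \frac{1}{-13} \left(1 - 13\right)\right)^{2}}{2}\right) = 444793 - \left(- \frac{3}{2} + \frac{2 \cdot 11 \left(- \frac{1}{13}\right) \left(-12\right)}{2} + \frac{\left(2 \cdot 11 \left(- \frac{1}{13}\right) \left(-12\right)\right)^{2}}{2}\right) = 444793 - \left(- \frac{3}{2} + \frac{1}{2} \cdot \frac{264}{13} + \frac{\left(\frac{264}{13}\right)^{2}}{2}\right) = 444793 - \left(- \frac{3}{2} + \frac{132}{13} + \frac{1}{2} \cdot \frac{69696}{169}\right) = 444793 - \left(- \frac{3}{2} + \frac{132}{13} + \frac{34848}{169}\right) = 444793 - \frac{72621}{338} = \frac{150267413}{338}$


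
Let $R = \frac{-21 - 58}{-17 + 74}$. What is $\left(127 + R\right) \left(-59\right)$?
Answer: $- \frac{422440}{57} \approx -7411.2$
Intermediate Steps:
$R = - \frac{79}{57} \approx -1.386$
$\left(127 + R\right) \left(-59\right) = \left(127 - \frac{79}{57}\right) \left(-59\right) = \frac{7160}{57} \left(-59\right) = - \frac{422440}{57}$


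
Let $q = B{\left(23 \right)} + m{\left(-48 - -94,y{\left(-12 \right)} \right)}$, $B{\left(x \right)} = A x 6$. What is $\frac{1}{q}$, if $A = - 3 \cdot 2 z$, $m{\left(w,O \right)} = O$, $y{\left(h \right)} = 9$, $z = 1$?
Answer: $- \frac{1}{819} \approx -0.001221$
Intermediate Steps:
$A = -6$ ($A = - 3 \cdot 2 \cdot 1 = \left(-3\right) 2 = -6$)
$B{\left(x \right)} = - 36 x$ ($B{\left(x \right)} = - 6 x 6 = - 6 \cdot 6 x = - 36 x$)
$q = -819$ ($q = \left(-36\right) 23 + 9 = -828 + 9 = -819$)
$\frac{1}{q} = \frac{1}{-819} = - \frac{1}{819}$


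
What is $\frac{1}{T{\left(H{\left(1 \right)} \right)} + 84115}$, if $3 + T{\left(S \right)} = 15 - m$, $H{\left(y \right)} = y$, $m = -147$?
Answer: $\frac{1}{84274} \approx 1.1866 \cdot 10^{-5}$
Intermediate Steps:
$T{\left(S \right)} = 159$ ($T{\left(S \right)} = -3 + \left(15 - -147\right) = -3 + \left(15 + 147\right) = -3 + 162 = 159$)
$\frac{1}{T{\left(H{\left(1 \right)} \right)} + 84115} = \frac{1}{159 + 84115} = \frac{1}{84274}$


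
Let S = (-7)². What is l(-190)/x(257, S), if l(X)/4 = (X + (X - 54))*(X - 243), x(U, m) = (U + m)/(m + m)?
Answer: 36832712/153 ≈ 2.4074e+5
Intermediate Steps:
S = 49
x(U, m) = (U + m)/(2*m) (x(U, m) = (U + m)/((2*m)) = (U + m)*(1/(2*m)) = (U + m)/(2*m))
l(X) = 4*(-243 + X)*(-54 + 2*X) (l(X) = 4*((X + (X - 54))*(X - 243)) = 4*((X + (-54 + X))*(-243 + X)) = 4*((-54 + 2*X)*(-243 + X)) = 4*((-243 + X)*(-54 + 2*X)) = 4*(-243 + X)*(-54 + 2*X))
l(-190)/x(257, S) = (52488 - 2160*(-190) + 8*(-190)²)/(((½)*(257 + 49)/49)) = (52488 + 410400 + 8*36100)/(((½)*(1/49)*306)) = (52488 + 410400 + 288800)/(153/49) = 751688*(49/153) = 36832712/153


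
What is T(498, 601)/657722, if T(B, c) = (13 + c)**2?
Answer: 188498/328861 ≈ 0.57318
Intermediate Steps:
T(498, 601)/657722 = (13 + 601)**2/657722 = 614**2*(1/657722) = 376996*(1/657722) = 188498/328861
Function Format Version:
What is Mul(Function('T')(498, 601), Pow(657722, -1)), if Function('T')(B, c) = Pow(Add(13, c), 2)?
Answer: Rational(188498, 328861) ≈ 0.57318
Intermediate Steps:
Mul(Function('T')(498, 601), Pow(657722, -1)) = Mul(Pow(Add(13, 601), 2), Pow(657722, -1)) = Mul(Pow(614, 2), Rational(1, 657722)) = Mul(376996, Rational(1, 657722)) = Rational(188498, 328861)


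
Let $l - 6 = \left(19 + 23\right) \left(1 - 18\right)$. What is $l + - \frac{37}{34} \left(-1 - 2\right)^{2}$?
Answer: $- \frac{24405}{34} \approx -717.79$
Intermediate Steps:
$l = -708$ ($l = 6 + \left(19 + 23\right) \left(1 - 18\right) = 6 + 42 \left(-17\right) = 6 - 714 = -708$)
$l + - \frac{37}{34} \left(-1 - 2\right)^{2} = -708 + - \frac{37}{34} \left(-1 - 2\right)^{2} = -708 + \left(-37\right) \frac{1}{34} \left(-3\right)^{2} = -708 - \frac{333}{34} = - \frac{24405}{34}$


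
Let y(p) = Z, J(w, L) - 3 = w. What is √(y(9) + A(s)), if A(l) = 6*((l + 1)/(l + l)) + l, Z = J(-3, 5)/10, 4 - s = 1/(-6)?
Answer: 13*√42/30 ≈ 2.8083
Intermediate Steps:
J(w, L) = 3 + w
s = 25/6 (s = 4 - 1/(-6) = 4 - 1*(-⅙) = 4 + ⅙ = 25/6 ≈ 4.1667)
Z = 0 (Z = (3 - 3)/10 = 0*(⅒) = 0)
A(l) = l + 3*(1 + l)/l (A(l) = 6*((1 + l)/((2*l))) + l = 6*((1 + l)*(1/(2*l))) + l = 6*((1 + l)/(2*l)) + l = 3*(1 + l)/l + l = l + 3*(1 + l)/l)
y(p) = 0
√(y(9) + A(s)) = √(0 + (3 + 25/6 + 3/(25/6))) = √(0 + (3 + 25/6 + 3*(6/25))) = √(0 + (3 + 25/6 + 18/25)) = √(0 + 1183/150) = √(1183/150) = 13*√42/30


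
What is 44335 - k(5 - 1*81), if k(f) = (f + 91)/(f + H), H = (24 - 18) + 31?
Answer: 576360/13 ≈ 44335.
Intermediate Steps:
H = 37 (H = 6 + 31 = 37)
k(f) = (91 + f)/(37 + f) (k(f) = (f + 91)/(f + 37) = (91 + f)/(37 + f))
44335 - k(5 - 1*81) = 44335 - (91 + (5 - 1*81))/(37 + (5 - 1*81)) = 44335 - (91 + (5 - 81))/(37 + (5 - 81)) = 44335 - (91 - 76)/(37 - 76) = 44335 - 15/(-39) = 44335 - (-1)*15/39 = 44335 - 1*(-5/13) = 44335 + 5/13 = 576360/13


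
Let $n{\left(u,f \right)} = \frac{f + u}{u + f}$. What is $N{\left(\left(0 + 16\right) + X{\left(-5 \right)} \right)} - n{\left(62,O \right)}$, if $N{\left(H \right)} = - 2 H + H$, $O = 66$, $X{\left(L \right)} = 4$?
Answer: $-21$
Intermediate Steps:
$n{\left(u,f \right)} = 1$ ($n{\left(u,f \right)} = \frac{f + u}{f + u} = 1$)
$N{\left(H \right)} = - H$
$N{\left(\left(0 + 16\right) + X{\left(-5 \right)} \right)} - n{\left(62,O \right)} = - (\left(0 + 16\right) + 4) - 1 = - (16 + 4) - 1 = \left(-1\right) 20 - 1 = -20 - 1 = -21$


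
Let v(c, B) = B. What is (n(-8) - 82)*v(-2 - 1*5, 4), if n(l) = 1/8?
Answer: -655/2 ≈ -327.50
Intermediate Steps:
n(l) = ⅛
(n(-8) - 82)*v(-2 - 1*5, 4) = (⅛ - 82)*4 = -655/8*4 = -655/2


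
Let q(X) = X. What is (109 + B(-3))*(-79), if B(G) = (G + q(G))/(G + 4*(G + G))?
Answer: -77657/9 ≈ -8628.6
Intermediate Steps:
B(G) = 2/9 (B(G) = (G + G)/(G + 4*(G + G)) = (2*G)/(G + 4*(2*G)) = (2*G)/(G + 8*G) = (2*G)/((9*G)) = (2*G)*(1/(9*G)) = 2/9)
(109 + B(-3))*(-79) = (109 + 2/9)*(-79) = (983/9)*(-79) = -77657/9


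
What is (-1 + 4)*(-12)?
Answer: -36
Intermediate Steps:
(-1 + 4)*(-12) = 3*(-12) = -36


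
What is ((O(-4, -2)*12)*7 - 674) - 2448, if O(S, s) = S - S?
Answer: -3122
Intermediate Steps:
O(S, s) = 0
((O(-4, -2)*12)*7 - 674) - 2448 = ((0*12)*7 - 674) - 2448 = (0*7 - 674) - 2448 = (0 - 674) - 2448 = -674 - 2448 = -3122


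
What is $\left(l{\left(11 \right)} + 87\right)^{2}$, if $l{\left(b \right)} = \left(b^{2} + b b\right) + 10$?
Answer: $114921$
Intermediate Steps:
$l{\left(b \right)} = 10 + 2 b^{2}$ ($l{\left(b \right)} = \left(b^{2} + b^{2}\right) + 10 = 2 b^{2} + 10 = 10 + 2 b^{2}$)
$\left(l{\left(11 \right)} + 87\right)^{2} = \left(\left(10 + 2 \cdot 11^{2}\right) + 87\right)^{2} = \left(\left(10 + 2 \cdot 121\right) + 87\right)^{2} = \left(\left(10 + 242\right) + 87\right)^{2} = \left(252 + 87\right)^{2} = 339^{2} = 114921$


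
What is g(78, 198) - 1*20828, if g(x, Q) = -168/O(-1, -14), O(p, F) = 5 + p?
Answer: -20870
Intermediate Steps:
g(x, Q) = -42 (g(x, Q) = -168/(5 - 1) = -168/4 = -168*1/4 = -42)
g(78, 198) - 1*20828 = -42 - 1*20828 = -42 - 20828 = -20870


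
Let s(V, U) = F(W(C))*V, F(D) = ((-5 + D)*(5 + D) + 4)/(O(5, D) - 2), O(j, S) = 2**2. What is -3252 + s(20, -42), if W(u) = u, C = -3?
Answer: -3372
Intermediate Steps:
O(j, S) = 4
F(D) = 2 + (-5 + D)*(5 + D)/2 (F(D) = ((-5 + D)*(5 + D) + 4)/(4 - 2) = (4 + (-5 + D)*(5 + D))/2 = (4 + (-5 + D)*(5 + D))*(1/2) = 2 + (-5 + D)*(5 + D)/2)
s(V, U) = -6*V (s(V, U) = (-21/2 + (1/2)*(-3)**2)*V = (-21/2 + (1/2)*9)*V = (-21/2 + 9/2)*V = -6*V)
-3252 + s(20, -42) = -3252 - 6*20 = -3252 - 120 = -3372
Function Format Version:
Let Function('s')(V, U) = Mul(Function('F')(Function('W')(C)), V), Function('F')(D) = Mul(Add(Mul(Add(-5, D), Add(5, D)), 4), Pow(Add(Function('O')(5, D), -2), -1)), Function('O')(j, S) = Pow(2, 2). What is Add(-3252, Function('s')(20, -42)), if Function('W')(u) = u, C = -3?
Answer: -3372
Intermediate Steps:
Function('O')(j, S) = 4
Function('F')(D) = Add(2, Mul(Rational(1, 2), Add(-5, D), Add(5, D))) (Function('F')(D) = Mul(Add(Mul(Add(-5, D), Add(5, D)), 4), Pow(Add(4, -2), -1)) = Mul(Add(4, Mul(Add(-5, D), Add(5, D))), Pow(2, -1)) = Mul(Add(4, Mul(Add(-5, D), Add(5, D))), Rational(1, 2)) = Add(2, Mul(Rational(1, 2), Add(-5, D), Add(5, D))))
Function('s')(V, U) = Mul(-6, V) (Function('s')(V, U) = Mul(Add(Rational(-21, 2), Mul(Rational(1, 2), Pow(-3, 2))), V) = Mul(Add(Rational(-21, 2), Mul(Rational(1, 2), 9)), V) = Mul(Add(Rational(-21, 2), Rational(9, 2)), V) = Mul(-6, V))
Add(-3252, Function('s')(20, -42)) = Add(-3252, Mul(-6, 20)) = Add(-3252, -120) = -3372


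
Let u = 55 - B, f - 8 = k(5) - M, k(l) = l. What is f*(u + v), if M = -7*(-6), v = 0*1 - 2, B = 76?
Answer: 667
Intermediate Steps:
v = -2 (v = 0 - 2 = -2)
M = 42
f = -29 (f = 8 + (5 - 1*42) = 8 + (5 - 42) = 8 - 37 = -29)
u = -21 (u = 55 - 1*76 = 55 - 76 = -21)
f*(u + v) = -29*(-21 - 2) = -29*(-23) = 667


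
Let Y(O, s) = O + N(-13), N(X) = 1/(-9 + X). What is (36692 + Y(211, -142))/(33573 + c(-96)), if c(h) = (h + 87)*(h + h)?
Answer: 811865/776622 ≈ 1.0454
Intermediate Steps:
c(h) = 2*h*(87 + h) (c(h) = (87 + h)*(2*h) = 2*h*(87 + h))
Y(O, s) = -1/22 + O (Y(O, s) = O + 1/(-9 - 13) = O + 1/(-22) = O - 1/22 = -1/22 + O)
(36692 + Y(211, -142))/(33573 + c(-96)) = (36692 + (-1/22 + 211))/(33573 + 2*(-96)*(87 - 96)) = (36692 + 4641/22)/(33573 + 2*(-96)*(-9)) = 811865/(22*(33573 + 1728)) = (811865/22)/35301 = (811865/22)*(1/35301) = 811865/776622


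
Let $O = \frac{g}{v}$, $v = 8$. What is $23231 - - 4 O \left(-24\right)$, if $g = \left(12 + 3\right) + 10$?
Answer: $22931$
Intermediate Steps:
$g = 25$ ($g = 15 + 10 = 25$)
$O = \frac{25}{8} \approx 3.125$
$23231 - - 4 O \left(-24\right) = 23231 - \left(-4\right) \frac{25}{8} \left(-24\right) = 23231 - \left(- \frac{25}{2}\right) \left(-24\right) = 23231 - 300 = 22931$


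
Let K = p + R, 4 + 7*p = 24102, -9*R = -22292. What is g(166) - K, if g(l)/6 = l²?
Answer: 10043242/63 ≈ 1.5942e+5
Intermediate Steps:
R = 22292/9 (R = -⅑*(-22292) = 22292/9 ≈ 2476.9)
p = 24098/7 (p = -4/7 + (⅐)*24102 = -4/7 + 24102/7 = 24098/7 ≈ 3442.6)
g(l) = 6*l²
K = 372926/63 (K = 24098/7 + 22292/9 = 372926/63 ≈ 5919.5)
g(166) - K = 6*166² - 1*372926/63 = 6*27556 - 372926/63 = 165336 - 372926/63 = 10043242/63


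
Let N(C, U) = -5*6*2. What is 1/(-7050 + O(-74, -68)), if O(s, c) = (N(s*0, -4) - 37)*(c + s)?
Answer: 1/6724 ≈ 0.00014872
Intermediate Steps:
N(C, U) = -60 (N(C, U) = -30*2 = -60)
O(s, c) = -97*c - 97*s (O(s, c) = (-60 - 37)*(c + s) = -97*(c + s) = -97*c - 97*s)
1/(-7050 + O(-74, -68)) = 1/(-7050 + (-97*(-68) - 97*(-74))) = 1/(-7050 + (6596 + 7178)) = 1/(-7050 + 13774) = 1/6724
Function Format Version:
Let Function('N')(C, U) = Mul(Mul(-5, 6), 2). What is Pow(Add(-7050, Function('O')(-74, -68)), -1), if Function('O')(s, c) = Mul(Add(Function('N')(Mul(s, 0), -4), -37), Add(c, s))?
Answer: Rational(1, 6724) ≈ 0.00014872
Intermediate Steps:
Function('N')(C, U) = -60 (Function('N')(C, U) = Mul(-30, 2) = -60)
Function('O')(s, c) = Add(Mul(-97, c), Mul(-97, s)) (Function('O')(s, c) = Mul(Add(-60, -37), Add(c, s)) = Mul(-97, Add(c, s)) = Add(Mul(-97, c), Mul(-97, s)))
Pow(Add(-7050, Function('O')(-74, -68)), -1) = Pow(Add(-7050, Add(Mul(-97, -68), Mul(-97, -74))), -1) = Pow(Add(-7050, Add(6596, 7178)), -1) = Pow(Add(-7050, 13774), -1) = Pow(6724, -1) = Rational(1, 6724)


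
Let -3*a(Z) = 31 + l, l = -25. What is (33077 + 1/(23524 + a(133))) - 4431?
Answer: 673811213/23522 ≈ 28646.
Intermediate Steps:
a(Z) = -2 (a(Z) = -(31 - 25)/3 = -1/3*6 = -2)
(33077 + 1/(23524 + a(133))) - 4431 = (33077 + 1/(23524 - 2)) - 4431 = (33077 + 1/23522) - 4431 = 778037195/23522 - 4431 = 673811213/23522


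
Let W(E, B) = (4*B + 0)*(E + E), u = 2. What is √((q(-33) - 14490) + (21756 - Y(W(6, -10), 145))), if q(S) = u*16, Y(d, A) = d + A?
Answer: √7633 ≈ 87.367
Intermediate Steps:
W(E, B) = 8*B*E (W(E, B) = (4*B)*(2*E) = 8*B*E)
Y(d, A) = A + d
q(S) = 32 (q(S) = 2*16 = 32)
√((q(-33) - 14490) + (21756 - Y(W(6, -10), 145))) = √((32 - 14490) + (21756 - (145 + 8*(-10)*6))) = √(-14458 + (21756 - (145 - 480))) = √(-14458 + (21756 - 1*(-335))) = √(-14458 + (21756 + 335)) = √(-14458 + 22091) = √7633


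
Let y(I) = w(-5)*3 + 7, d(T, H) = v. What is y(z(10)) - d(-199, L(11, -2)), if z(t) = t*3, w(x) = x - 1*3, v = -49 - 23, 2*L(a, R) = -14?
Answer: 55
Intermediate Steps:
L(a, R) = -7 (L(a, R) = (½)*(-14) = -7)
v = -72
w(x) = -3 + x (w(x) = x - 3 = -3 + x)
z(t) = 3*t
d(T, H) = -72
y(I) = -17 (y(I) = (-3 - 5)*3 + 7 = -8*3 + 7 = -24 + 7 = -17)
y(z(10)) - d(-199, L(11, -2)) = -17 - 1*(-72) = -17 + 72 = 55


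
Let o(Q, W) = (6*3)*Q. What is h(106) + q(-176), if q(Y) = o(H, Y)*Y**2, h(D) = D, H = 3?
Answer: 1672810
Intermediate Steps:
o(Q, W) = 18*Q
q(Y) = 54*Y**2 (q(Y) = (18*3)*Y**2 = 54*Y**2)
h(106) + q(-176) = 106 + 54*(-176)**2 = 106 + 54*30976 = 106 + 1672704 = 1672810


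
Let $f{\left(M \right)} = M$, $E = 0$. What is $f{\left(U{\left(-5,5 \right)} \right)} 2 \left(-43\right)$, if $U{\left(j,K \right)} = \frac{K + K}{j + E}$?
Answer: $172$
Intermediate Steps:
$U{\left(j,K \right)} = \frac{2 K}{j}$ ($U{\left(j,K \right)} = \frac{K + K}{j + 0} = \frac{2 K}{j}$)
$f{\left(U{\left(-5,5 \right)} \right)} 2 \left(-43\right) = 2 \cdot 5 \frac{1}{-5} \cdot 2 \left(-43\right) = 2 \cdot 5 \left(- \frac{1}{5}\right) 2 \left(-43\right) = \left(-2\right) 2 \left(-43\right) = \left(-4\right) \left(-43\right) = 172$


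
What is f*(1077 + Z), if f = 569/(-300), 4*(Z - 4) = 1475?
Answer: -1099877/400 ≈ -2749.7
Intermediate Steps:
Z = 1491/4 (Z = 4 + (¼)*1475 = 4 + 1475/4 = 1491/4 ≈ 372.75)
f = -569/300 (f = 569*(-1/300) = -569/300 ≈ -1.8967)
f*(1077 + Z) = -569*(1077 + 1491/4)/300 = -569/300*5799/4 = -1099877/400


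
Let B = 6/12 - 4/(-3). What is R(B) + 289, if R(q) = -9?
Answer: 280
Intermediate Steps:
B = 11/6 (B = 6*(1/12) - 4*(-⅓) = ½ + 4/3 = 11/6 ≈ 1.8333)
R(B) + 289 = -9 + 289 = 280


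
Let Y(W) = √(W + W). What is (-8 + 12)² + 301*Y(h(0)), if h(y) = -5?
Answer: 16 + 301*I*√10 ≈ 16.0 + 951.85*I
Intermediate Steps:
Y(W) = √2*√W (Y(W) = √(2*W) = √2*√W)
(-8 + 12)² + 301*Y(h(0)) = (-8 + 12)² + 301*(√2*√(-5)) = 4² + 301*(√2*(I*√5)) = 16 + 301*(I*√10) = 16 + 301*I*√10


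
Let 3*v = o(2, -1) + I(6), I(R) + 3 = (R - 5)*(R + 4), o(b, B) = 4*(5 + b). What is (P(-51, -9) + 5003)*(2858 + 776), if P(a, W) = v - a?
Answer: 55225898/3 ≈ 1.8409e+7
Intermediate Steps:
o(b, B) = 20 + 4*b
I(R) = -3 + (-5 + R)*(4 + R) (I(R) = -3 + (R - 5)*(R + 4) = -3 + (-5 + R)*(4 + R))
v = 35/3 (v = ((20 + 4*2) + (-23 + 6² - 1*6))/3 = ((20 + 8) + (-23 + 36 - 6))/3 = (28 + 7)/3 = (⅓)*35 = 35/3 ≈ 11.667)
P(a, W) = 35/3 - a
(P(-51, -9) + 5003)*(2858 + 776) = ((35/3 - 1*(-51)) + 5003)*(2858 + 776) = ((35/3 + 51) + 5003)*3634 = (188/3 + 5003)*3634 = (15197/3)*3634 = 55225898/3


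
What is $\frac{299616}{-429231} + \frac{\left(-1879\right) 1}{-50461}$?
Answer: $- \frac{4770799309}{7219808497} \approx -0.66079$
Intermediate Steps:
$\frac{299616}{-429231} + \frac{\left(-1879\right) 1}{-50461} = 299616 \left(- \frac{1}{429231}\right) - - \frac{1879}{50461} = - \frac{99872}{143077} + \frac{1879}{50461} = - \frac{4770799309}{7219808497}$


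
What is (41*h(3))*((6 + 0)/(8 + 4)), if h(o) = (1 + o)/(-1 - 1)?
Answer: -41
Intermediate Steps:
h(o) = -1/2 - o/2 (h(o) = (1 + o)/(-2) = (1 + o)*(-1/2) = -1/2 - o/2)
(41*h(3))*((6 + 0)/(8 + 4)) = (41*(-1/2 - 1/2*3))*((6 + 0)/(8 + 4)) = (41*(-1/2 - 3/2))*(6/12) = (41*(-2))*(6*(1/12)) = -82*1/2 = -41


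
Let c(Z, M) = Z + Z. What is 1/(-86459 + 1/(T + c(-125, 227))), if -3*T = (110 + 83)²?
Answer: -37999/3285355544 ≈ -1.1566e-5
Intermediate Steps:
c(Z, M) = 2*Z
T = -37249/3 (T = -(110 + 83)²/3 = -⅓*193² = -⅓*37249 = -37249/3 ≈ -12416.)
1/(-86459 + 1/(T + c(-125, 227))) = 1/(-86459 + 1/(-37249/3 + 2*(-125))) = 1/(-86459 + 1/(-37249/3 - 250)) = 1/(-86459 + 1/(-37999/3)) = 1/(-86459 - 3/37999) = 1/(-3285355544/37999) = -37999/3285355544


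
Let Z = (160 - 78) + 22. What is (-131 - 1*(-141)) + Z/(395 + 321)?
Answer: 1816/179 ≈ 10.145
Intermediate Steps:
Z = 104 (Z = 82 + 22 = 104)
(-131 - 1*(-141)) + Z/(395 + 321) = (-131 - 1*(-141)) + 104/(395 + 321) = (-131 + 141) + 104/716 = 10 + 104*(1/716) = 10 + 26/179 = 1816/179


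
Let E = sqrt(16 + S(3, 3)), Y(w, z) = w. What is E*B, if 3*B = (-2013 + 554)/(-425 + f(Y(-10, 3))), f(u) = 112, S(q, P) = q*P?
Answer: 7295/939 ≈ 7.7689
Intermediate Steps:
S(q, P) = P*q
B = 1459/939 (B = ((-2013 + 554)/(-425 + 112))/3 = (-1459/(-313))/3 = (-1459*(-1/313))/3 = (1/3)*(1459/313) = 1459/939 ≈ 1.5538)
E = 5 (E = sqrt(16 + 3*3) = sqrt(16 + 9) = sqrt(25) = 5)
E*B = 5*(1459/939) = 7295/939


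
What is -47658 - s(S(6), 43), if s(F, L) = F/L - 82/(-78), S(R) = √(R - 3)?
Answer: -1858703/39 - √3/43 ≈ -47659.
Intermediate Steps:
S(R) = √(-3 + R)
s(F, L) = 41/39 + F/L (s(F, L) = F/L - 82*(-1/78) = F/L + 41/39 = 41/39 + F/L)
-47658 - s(S(6), 43) = -47658 - (41/39 + √(-3 + 6)/43) = -47658 - (41/39 + √3*(1/43)) = -47658 - (41/39 + √3/43) = -47658 + (-41/39 - √3/43) = -1858703/39 - √3/43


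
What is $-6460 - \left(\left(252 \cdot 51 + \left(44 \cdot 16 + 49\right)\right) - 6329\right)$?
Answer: $-13736$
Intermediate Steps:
$-6460 - \left(\left(252 \cdot 51 + \left(44 \cdot 16 + 49\right)\right) - 6329\right) = -6460 - \left(\left(12852 + \left(704 + 49\right)\right) - 6329\right) = -6460 - \left(\left(12852 + 753\right) - 6329\right) = -6460 - \left(13605 - 6329\right) = -6460 - 7276 = -13736$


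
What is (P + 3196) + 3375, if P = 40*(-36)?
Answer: 5131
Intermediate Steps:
P = -1440
(P + 3196) + 3375 = (-1440 + 3196) + 3375 = 1756 + 3375 = 5131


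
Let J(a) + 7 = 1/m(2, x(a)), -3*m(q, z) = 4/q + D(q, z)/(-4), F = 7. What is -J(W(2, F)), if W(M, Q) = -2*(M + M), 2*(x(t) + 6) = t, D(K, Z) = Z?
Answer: 23/3 ≈ 7.6667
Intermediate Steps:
x(t) = -6 + t/2
m(q, z) = -4/(3*q) + z/12 (m(q, z) = -(4/q + z/(-4))/3 = -(4/q + z*(-¼))/3 = -(4/q - z/4)/3 = -4/(3*q) + z/12)
W(M, Q) = -4*M
J(a) = -7 + 1/(-7/6 + a/24) (J(a) = -7 + 1/((1/12)*(-16 + 2*(-6 + a/2))/2) = -7 + 1/((1/12)*(½)*(-16 + (-12 + a))) = -7 + 1/((1/12)*(½)*(-28 + a)) = -7 + 1/(-7/6 + a/24))
-J(W(2, F)) = -(220 - (-28)*2)/(-28 - 4*2) = -(220 - 7*(-8))/(-28 - 8) = -(220 + 56)/(-36) = -(-1)*276/36 = -1*(-23/3) = 23/3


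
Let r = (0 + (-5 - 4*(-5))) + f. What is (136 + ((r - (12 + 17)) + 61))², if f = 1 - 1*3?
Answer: 32761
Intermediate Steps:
f = -2 (f = 1 - 3 = -2)
r = 13 (r = (0 + (-5 - 4*(-5))) - 2 = (0 + (-5 + 20)) - 2 = (0 + 15) - 2 = 15 - 2 = 13)
(136 + ((r - (12 + 17)) + 61))² = (136 + ((13 - (12 + 17)) + 61))² = (136 + ((13 - 1*29) + 61))² = (136 + ((13 - 29) + 61))² = (136 + (-16 + 61))² = (136 + 45)² = 181² = 32761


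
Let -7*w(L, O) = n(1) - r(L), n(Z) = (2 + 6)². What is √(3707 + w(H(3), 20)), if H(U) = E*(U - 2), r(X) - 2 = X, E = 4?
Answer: √181237/7 ≈ 60.817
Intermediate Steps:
r(X) = 2 + X
n(Z) = 64 (n(Z) = 8² = 64)
H(U) = -8 + 4*U (H(U) = 4*(U - 2) = 4*(-2 + U) = -8 + 4*U)
w(L, O) = -62/7 + L/7 (w(L, O) = -(64 - (2 + L))/7 = -(64 + (-2 - L))/7 = -(62 - L)/7 = -62/7 + L/7)
√(3707 + w(H(3), 20)) = √(3707 + (-62/7 + (-8 + 4*3)/7)) = √(3707 + (-62/7 + (-8 + 12)/7)) = √(3707 + (-62/7 + (⅐)*4)) = √(3707 + (-62/7 + 4/7)) = √(3707 - 58/7) = √(25891/7) = √181237/7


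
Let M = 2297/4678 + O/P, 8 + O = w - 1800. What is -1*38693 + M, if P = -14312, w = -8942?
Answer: -647618154821/16737884 ≈ -38692.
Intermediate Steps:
O = -10750 (O = -8 + (-8942 - 1800) = -8 - 10742 = -10750)
M = 20790791/16737884 (M = 2297/4678 - 10750/(-14312) = 2297*(1/4678) - 10750*(-1/14312) = 2297/4678 + 5375/7156 = 20790791/16737884 ≈ 1.2421)
-1*38693 + M = -1*38693 + 20790791/16737884 = -38693 + 20790791/16737884 = -647618154821/16737884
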